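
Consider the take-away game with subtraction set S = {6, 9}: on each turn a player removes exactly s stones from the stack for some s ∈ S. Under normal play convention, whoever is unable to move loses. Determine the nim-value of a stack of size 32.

0

G(0) = 0
G(1) = mex{} = 0
G(2) = mex{} = 0
G(3) = mex{} = 0
G(4) = mex{} = 0
G(5) = mex{} = 0
G(6) = mex{0} = 1
G(7) = mex{0} = 1
G(8) = mex{0} = 1
G(9) = mex{0,0} = 1
G(10) = mex{0,0} = 1
G(11) = mex{0,0} = 1
G(12) = mex{1,0} = 2
G(13) = mex{1,0} = 2
G(14) = mex{1,0} = 2
G(15) = mex{1,1} = 0
G(16) = mex{1,1} = 0
G(17) = mex{1,1} = 0
G(18) = mex{2,1} = 0
G(19) = mex{2,1} = 0
G(20) = mex{2,1} = 0
G(21) = mex{0,2} = 1
G(22) = mex{0,2} = 1
G(23) = mex{0,2} = 1
G(24) = mex{0,0} = 1
G(25) = mex{0,0} = 1
G(26) = mex{0,0} = 1
G(27) = mex{1,0} = 2
G(28) = mex{1,0} = 2
G(29) = mex{1,0} = 2
G(30) = mex{1,1} = 0
G(31) = mex{1,1} = 0
G(32) = mex{1,1} = 0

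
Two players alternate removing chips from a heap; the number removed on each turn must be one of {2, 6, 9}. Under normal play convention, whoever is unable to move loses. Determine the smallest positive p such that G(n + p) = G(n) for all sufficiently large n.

15

n :  0  1  2  3  4  5  6  7  8  9 10 11 12 13 14 15 16 17 18 19 20 21 22 23 24 25 26 27 28 29 30 31
G :  0  0  1  1  0  0  1  1  0  2  1  3  0  2  1  0  0  1  1  0  0  1  1  0  2  1  3  0  2  1  0  0
G(n+15) = G(n) holds for n = 0,…,8 (a full window of length max(S) = 9), so the sequence is purely periodic with period 15.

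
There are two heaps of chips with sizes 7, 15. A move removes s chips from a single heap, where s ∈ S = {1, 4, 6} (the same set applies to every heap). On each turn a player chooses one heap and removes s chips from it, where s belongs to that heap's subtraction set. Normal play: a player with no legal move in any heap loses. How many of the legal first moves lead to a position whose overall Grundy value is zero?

0

All heaps use S = {1, 4, 6}:
n :  0  1  2  3  4  5  6  7  8  9 10 11 12 13 14 15
G :  0  1  0  1  2  0  1  0  1  2  0  1  0  1  2  0
Heap A: G(7) = 0.
Heap B: G(15) = 0.
Combined Grundy value = 0 ⊕ 0 = 0.
A winning move leaves total XOR = 0, i.e. changes one component's Grundy value g to g ⊕ X where X is the current total.
Heap A: target g' = 0⊕0 = 0, but every legal move changes the Grundy value (mex property), so 0 moves.
Heap B: target g' = 0⊕0 = 0, but every legal move changes the Grundy value (mex property), so 0 moves.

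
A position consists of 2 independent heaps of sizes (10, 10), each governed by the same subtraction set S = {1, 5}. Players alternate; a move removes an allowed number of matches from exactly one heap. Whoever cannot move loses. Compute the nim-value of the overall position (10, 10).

All heaps use S = {1, 5}:
G(0) = 0
G(1) = mex{0} = 1
G(2) = mex{1} = 0
G(3) = mex{0} = 1
G(4) = mex{1} = 0
G(5) = mex{0,0} = 1
G(6) = mex{1,1} = 0
G(7) = mex{0,0} = 1
G(8) = mex{1,1} = 0
G(9) = mex{0,0} = 1
G(10) = mex{1,1} = 0
Heap A: G(10) = 0.
Heap B: G(10) = 0.
Combined Grundy value = 0 ⊕ 0 = 0.

0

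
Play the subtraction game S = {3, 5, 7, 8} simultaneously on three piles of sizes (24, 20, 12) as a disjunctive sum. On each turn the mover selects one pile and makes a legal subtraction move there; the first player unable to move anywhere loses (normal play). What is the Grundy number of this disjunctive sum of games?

3

All piles use S = {3, 5, 7, 8}:
n :  0  1  2  3  4  5  6  7  8  9 10 11 12 13 14 15 16 17 18 19 20 21 22 23 24
G :  0  0  0  1  1  1  2  2  2  3  3  0  0  0  1  1  1  2  2  2  3  3  0  0  0
Pile A: G(24) = 0.
Pile B: G(20) = 3.
Pile C: G(12) = 0.
Combined Grundy value = 0 ⊕ 3 ⊕ 0 = 3.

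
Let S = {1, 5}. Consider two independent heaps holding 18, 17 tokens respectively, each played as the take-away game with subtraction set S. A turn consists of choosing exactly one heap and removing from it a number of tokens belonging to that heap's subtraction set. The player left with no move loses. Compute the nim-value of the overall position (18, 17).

All heaps use S = {1, 5}:
G(0) = 0
G(1) = mex{0} = 1
G(2) = mex{1} = 0
G(3) = mex{0} = 1
G(4) = mex{1} = 0
G(5) = mex{0,0} = 1
G(6) = mex{1,1} = 0
G(7) = mex{0,0} = 1
G(8) = mex{1,1} = 0
G(9) = mex{0,0} = 1
G(10) = mex{1,1} = 0
G(11) = mex{0,0} = 1
G(12) = mex{1,1} = 0
G(13) = mex{0,0} = 1
G(14) = mex{1,1} = 0
G(15) = mex{0,0} = 1
G(16) = mex{1,1} = 0
G(17) = mex{0,0} = 1
G(18) = mex{1,1} = 0
Heap A: G(18) = 0.
Heap B: G(17) = 1.
Combined Grundy value = 0 ⊕ 1 = 1.

1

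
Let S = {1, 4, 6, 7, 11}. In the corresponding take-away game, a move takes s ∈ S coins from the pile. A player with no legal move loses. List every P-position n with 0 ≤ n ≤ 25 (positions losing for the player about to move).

0, 2, 5, 10, 15, 18, 20, 23

n :  0  1  2  3  4  5  6  7  8  9 10 11 12 13 14 15 16 17 18 19 20 21 22 23 24 25
G :  0  1  0  1  2  0  1  2  3  2  0  1  2  3  4  0  1  2  0  1  0  1  2  0  1  2
P-positions are exactly the n with G(n) = 0.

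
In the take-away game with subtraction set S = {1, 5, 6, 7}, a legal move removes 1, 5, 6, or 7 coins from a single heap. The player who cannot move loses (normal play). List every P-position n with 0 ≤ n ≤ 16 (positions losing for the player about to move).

G(0) = 0
G(1) = mex{0} = 1
G(2) = mex{1} = 0
G(3) = mex{0} = 1
G(4) = mex{1} = 0
G(5) = mex{0,0} = 1
G(6) = mex{1,1,0} = 2
G(7) = mex{2,0,1,0} = 3
G(8) = mex{3,1,0,1} = 2
G(9) = mex{2,0,1,0} = 3
G(10) = mex{3,1,0,1} = 2
G(11) = mex{2,2,1,0} = 3
G(12) = mex{3,3,2,1} = 0
G(13) = mex{0,2,3,2} = 1
G(14) = mex{1,3,2,3} = 0
G(15) = mex{0,2,3,2} = 1
G(16) = mex{1,3,2,3} = 0
P-positions are exactly the n with G(n) = 0.

0, 2, 4, 12, 14, 16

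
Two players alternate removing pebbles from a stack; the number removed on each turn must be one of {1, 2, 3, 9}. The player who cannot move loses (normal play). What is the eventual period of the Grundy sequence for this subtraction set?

n :  0  1  2  3  4  5  6  7  8  9 10 11 12 13 14
G :  0  1  2  3  0  1  2  3  0  1  2  3  0  1  2
G(n+4) = G(n) holds for n = 0,…,8 (a full window of length max(S) = 9), so the sequence is purely periodic with period 4.

4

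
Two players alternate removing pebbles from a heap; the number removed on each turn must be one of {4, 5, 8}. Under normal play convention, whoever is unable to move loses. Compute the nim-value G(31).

1

n :  0  1  2  3  4  5  6  7  8  9 10 11 12 13 14 15 16 17 18 19 20 21 22 23 24 25 26 27 28 29 30 31
G :  0  0  0  0  1  1  1  1  2  2  2  2  0  0  0  0  1  1  1  1  2  2  2  2  0  0  0  0  1  1  1  1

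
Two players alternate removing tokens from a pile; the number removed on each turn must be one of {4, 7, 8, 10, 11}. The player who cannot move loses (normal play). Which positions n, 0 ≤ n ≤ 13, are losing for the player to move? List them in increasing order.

n :  0  1  2  3  4  5  6  7  8  9 10 11 12 13
G :  0  0  0  0  1  1  1  1  2  2  2  2  3  3
P-positions are exactly the n with G(n) = 0.

0, 1, 2, 3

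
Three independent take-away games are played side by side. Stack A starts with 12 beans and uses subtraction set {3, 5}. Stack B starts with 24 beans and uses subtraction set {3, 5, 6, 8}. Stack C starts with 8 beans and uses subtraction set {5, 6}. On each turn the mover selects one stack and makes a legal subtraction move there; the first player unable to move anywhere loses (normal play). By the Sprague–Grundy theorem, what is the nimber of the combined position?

Stack A, S = {3, 5}:
G(0) = 0
G(1) = mex{} = 0
G(2) = mex{} = 0
G(3) = mex{0} = 1
G(4) = mex{0} = 1
G(5) = mex{0,0} = 1
G(6) = mex{1,0} = 2
G(7) = mex{1,0} = 2
G(8) = mex{1,1} = 0
G(9) = mex{2,1} = 0
G(10) = mex{2,1} = 0
G(11) = mex{0,2} = 1
G(12) = mex{0,2} = 1
G_A(12) = 1.
Stack B, S = {3, 5, 6, 8}:
n :  0  1  2  3  4  5  6  7  8  9 10 11 12 13 14 15 16 17 18 19 20 21 22 23 24
G :  0  0  0  1  1  1  2  2  2  3  3  0  0  0  1  1  1  2  2  2  3  3  0  0  0
G_B(24) = 0.
Stack C, S = {5, 6}:
n : 0 1 2 3 4 5 6 7 8
G : 0 0 0 0 0 1 1 1 1
G_C(8) = 1.
Combined Grundy value = 1 ⊕ 0 ⊕ 1 = 0.

0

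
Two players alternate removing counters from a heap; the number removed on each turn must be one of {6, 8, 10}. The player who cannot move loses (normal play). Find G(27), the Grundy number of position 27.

G(0) = 0
G(1) = mex{} = 0
G(2) = mex{} = 0
G(3) = mex{} = 0
G(4) = mex{} = 0
G(5) = mex{} = 0
G(6) = mex{0} = 1
G(7) = mex{0} = 1
G(8) = mex{0,0} = 1
G(9) = mex{0,0} = 1
G(10) = mex{0,0,0} = 1
G(11) = mex{0,0,0} = 1
G(12) = mex{1,0,0} = 2
G(13) = mex{1,0,0} = 2
G(14) = mex{1,1,0} = 2
G(15) = mex{1,1,0} = 2
G(16) = mex{1,1,1} = 0
G(17) = mex{1,1,1} = 0
G(18) = mex{2,1,1} = 0
G(19) = mex{2,1,1} = 0
G(20) = mex{2,2,1} = 0
G(21) = mex{2,2,1} = 0
G(22) = mex{0,2,2} = 1
G(23) = mex{0,2,2} = 1
G(24) = mex{0,0,2} = 1
G(25) = mex{0,0,2} = 1
G(26) = mex{0,0,0} = 1
G(27) = mex{0,0,0} = 1

1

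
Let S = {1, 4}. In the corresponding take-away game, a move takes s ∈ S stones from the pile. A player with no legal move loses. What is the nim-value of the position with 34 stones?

n :  0  1  2  3  4  5  6  7  8  9 10 11 12 13 14 15 16 17 18 19 20 21 22 23 24 25 26 27 28 29 30 31 32 33 34
G :  0  1  0  1  2  0  1  0  1  2  0  1  0  1  2  0  1  0  1  2  0  1  0  1  2  0  1  0  1  2  0  1  0  1  2

2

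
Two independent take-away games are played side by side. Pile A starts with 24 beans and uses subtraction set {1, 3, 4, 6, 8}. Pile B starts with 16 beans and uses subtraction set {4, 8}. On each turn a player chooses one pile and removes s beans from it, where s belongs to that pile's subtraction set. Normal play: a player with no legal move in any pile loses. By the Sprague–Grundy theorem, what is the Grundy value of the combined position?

0

Pile A, S = {1, 3, 4, 6, 8}:
n :  0  1  2  3  4  5  6  7  8  9 10 11 12 13 14 15 16 17 18 19 20 21 22 23 24
G :  0  1  0  1  2  3  2  0  1  0  1  2  3  2  0  1  0  1  2  3  2  0  1  0  1
G_A(24) = 1.
Pile B, S = {4, 8}:
G(0) = 0
G(1) = mex{} = 0
G(2) = mex{} = 0
G(3) = mex{} = 0
G(4) = mex{0} = 1
G(5) = mex{0} = 1
G(6) = mex{0} = 1
G(7) = mex{0} = 1
G(8) = mex{1,0} = 2
G(9) = mex{1,0} = 2
G(10) = mex{1,0} = 2
G(11) = mex{1,0} = 2
G(12) = mex{2,1} = 0
G(13) = mex{2,1} = 0
G(14) = mex{2,1} = 0
G(15) = mex{2,1} = 0
G(16) = mex{0,2} = 1
G_B(16) = 1.
Combined Grundy value = 1 ⊕ 1 = 0.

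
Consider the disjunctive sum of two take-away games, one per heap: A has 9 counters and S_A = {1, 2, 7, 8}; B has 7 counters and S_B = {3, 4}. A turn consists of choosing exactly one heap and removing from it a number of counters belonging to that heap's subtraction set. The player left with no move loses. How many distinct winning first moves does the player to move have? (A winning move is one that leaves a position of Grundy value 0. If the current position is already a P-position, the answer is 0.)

Heap A, S = {1, 2, 7, 8}:
G(0) = 0
G(1) = mex{0} = 1
G(2) = mex{1,0} = 2
G(3) = mex{2,1} = 0
G(4) = mex{0,2} = 1
G(5) = mex{1,0} = 2
G(6) = mex{2,1} = 0
G(7) = mex{0,2,0} = 1
G(8) = mex{1,0,1,0} = 2
G(9) = mex{2,1,2,1} = 0
G_A(9) = 0.
Heap B, S = {3, 4}:
n : 0 1 2 3 4 5 6 7
G : 0 0 0 1 1 1 2 0
G_B(7) = 0.
Combined Grundy value = 0 ⊕ 0 = 0.
A winning move leaves total XOR = 0, i.e. changes one component's Grundy value g to g ⊕ X where X is the current total.
Heap A: target g' = 0⊕0 = 0, but every legal move changes the Grundy value (mex property), so 0 moves.
Heap B: target g' = 0⊕0 = 0, but every legal move changes the Grundy value (mex property), so 0 moves.

0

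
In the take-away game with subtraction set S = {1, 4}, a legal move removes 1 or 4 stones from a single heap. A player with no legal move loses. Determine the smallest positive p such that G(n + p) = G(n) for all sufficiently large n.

n :  0  1  2  3  4  5  6  7  8  9 10 11 12 13 14
G :  0  1  0  1  2  0  1  0  1  2  0  1  0  1  2
G(n+5) = G(n) holds for n = 0,…,3 (a full window of length max(S) = 4), so the sequence is purely periodic with period 5.

5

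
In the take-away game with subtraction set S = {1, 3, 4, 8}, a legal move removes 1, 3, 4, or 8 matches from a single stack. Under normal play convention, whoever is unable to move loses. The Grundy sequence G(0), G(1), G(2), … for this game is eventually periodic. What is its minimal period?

7

n :  0  1  2  3  4  5  6  7  8  9 10 11 12 13 14 15 16
G :  0  1  0  1  2  3  2  0  1  0  1  2  3  2  0  1  0
G(n+7) = G(n) holds for n = 0,…,7 (a full window of length max(S) = 8), so the sequence is purely periodic with period 7.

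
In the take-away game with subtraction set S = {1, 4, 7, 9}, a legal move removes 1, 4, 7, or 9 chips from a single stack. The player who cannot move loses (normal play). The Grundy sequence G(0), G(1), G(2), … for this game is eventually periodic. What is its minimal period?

G(0) = 0
G(1) = mex{0} = 1
G(2) = mex{1} = 0
G(3) = mex{0} = 1
G(4) = mex{1,0} = 2
G(5) = mex{2,1} = 0
G(6) = mex{0,0} = 1
G(7) = mex{1,1,0} = 2
G(8) = mex{2,2,1} = 0
G(9) = mex{0,0,0,0} = 1
G(10) = mex{1,1,1,1} = 0
G(11) = mex{0,2,2,0} = 1
G(12) = mex{1,0,0,1} = 2
G(13) = mex{2,1,1,2} = 0
G(14) = mex{0,0,2,0} = 1
G(15) = mex{1,1,0,1} = 2
G(16) = mex{2,2,1,2} = 0
G(17) = mex{0,0,0,0} = 1
G(18) = mex{1,1,1,1} = 0
G(n+8) = G(n) holds for n = 0,…,8 (a full window of length max(S) = 9), so the sequence is purely periodic with period 8.

8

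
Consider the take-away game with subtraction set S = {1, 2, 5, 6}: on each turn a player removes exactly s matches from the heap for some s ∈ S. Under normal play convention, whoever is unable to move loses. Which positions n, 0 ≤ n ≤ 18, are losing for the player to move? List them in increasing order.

n :  0  1  2  3  4  5  6  7  8  9 10 11 12 13 14 15 16 17 18
G :  0  1  2  0  1  2  3  0  1  2  0  1  2  3  0  1  2  0  1
P-positions are exactly the n with G(n) = 0.

0, 3, 7, 10, 14, 17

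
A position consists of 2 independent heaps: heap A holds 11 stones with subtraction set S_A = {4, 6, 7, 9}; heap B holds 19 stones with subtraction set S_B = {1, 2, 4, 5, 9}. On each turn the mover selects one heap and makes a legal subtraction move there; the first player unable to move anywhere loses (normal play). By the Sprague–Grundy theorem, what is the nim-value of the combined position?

2

Heap A, S = {4, 6, 7, 9}:
G(0) = 0
G(1) = mex{} = 0
G(2) = mex{} = 0
G(3) = mex{} = 0
G(4) = mex{0} = 1
G(5) = mex{0} = 1
G(6) = mex{0,0} = 1
G(7) = mex{0,0,0} = 1
G(8) = mex{1,0,0} = 2
G(9) = mex{1,0,0,0} = 2
G(10) = mex{1,1,0,0} = 2
G(11) = mex{1,1,1,0} = 2
G_A(11) = 2.
Heap B, S = {1, 2, 4, 5, 9}:
n :  0  1  2  3  4  5  6  7  8  9 10 11 12 13 14 15 16 17 18 19
G :  0  1  2  0  1  2  0  1  2  3  4  5  3  0  1  2  0  1  2  0
G_B(19) = 0.
Combined Grundy value = 2 ⊕ 0 = 2.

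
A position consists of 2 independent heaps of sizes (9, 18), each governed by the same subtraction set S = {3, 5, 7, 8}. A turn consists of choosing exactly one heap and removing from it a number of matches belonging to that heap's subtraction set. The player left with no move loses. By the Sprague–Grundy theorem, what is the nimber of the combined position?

1

All heaps use S = {3, 5, 7, 8}:
G(0) = 0
G(1) = mex{} = 0
G(2) = mex{} = 0
G(3) = mex{0} = 1
G(4) = mex{0} = 1
G(5) = mex{0,0} = 1
G(6) = mex{1,0} = 2
G(7) = mex{1,0,0} = 2
G(8) = mex{1,1,0,0} = 2
G(9) = mex{2,1,0,0} = 3
G(10) = mex{2,1,1,0} = 3
G(11) = mex{2,2,1,1} = 0
G(12) = mex{3,2,1,1} = 0
G(13) = mex{3,2,2,1} = 0
G(14) = mex{0,3,2,2} = 1
G(15) = mex{0,3,2,2} = 1
G(16) = mex{0,0,3,2} = 1
G(17) = mex{1,0,3,3} = 2
G(18) = mex{1,0,0,3} = 2
Heap A: G(9) = 3.
Heap B: G(18) = 2.
Combined Grundy value = 3 ⊕ 2 = 1.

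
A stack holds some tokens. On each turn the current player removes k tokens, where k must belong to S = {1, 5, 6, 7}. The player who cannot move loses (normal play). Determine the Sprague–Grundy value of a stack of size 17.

G(0) = 0
G(1) = mex{0} = 1
G(2) = mex{1} = 0
G(3) = mex{0} = 1
G(4) = mex{1} = 0
G(5) = mex{0,0} = 1
G(6) = mex{1,1,0} = 2
G(7) = mex{2,0,1,0} = 3
G(8) = mex{3,1,0,1} = 2
G(9) = mex{2,0,1,0} = 3
G(10) = mex{3,1,0,1} = 2
G(11) = mex{2,2,1,0} = 3
G(12) = mex{3,3,2,1} = 0
G(13) = mex{0,2,3,2} = 1
G(14) = mex{1,3,2,3} = 0
G(15) = mex{0,2,3,2} = 1
G(16) = mex{1,3,2,3} = 0
G(17) = mex{0,0,3,2} = 1

1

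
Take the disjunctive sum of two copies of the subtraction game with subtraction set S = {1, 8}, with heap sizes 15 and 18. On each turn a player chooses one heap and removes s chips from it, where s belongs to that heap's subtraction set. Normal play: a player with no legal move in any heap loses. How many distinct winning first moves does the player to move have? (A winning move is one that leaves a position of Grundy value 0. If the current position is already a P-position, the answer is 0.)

All heaps use S = {1, 8}:
n :  0  1  2  3  4  5  6  7  8  9 10 11 12 13 14 15 16 17 18
G :  0  1  0  1  0  1  0  1  2  0  1  0  1  0  1  0  1  2  0
Heap A: G(15) = 0.
Heap B: G(18) = 0.
Combined Grundy value = 0 ⊕ 0 = 0.
A winning move leaves total XOR = 0, i.e. changes one component's Grundy value g to g ⊕ X where X is the current total.
Heap A: target g' = 0⊕0 = 0, but every legal move changes the Grundy value (mex property), so 0 moves.
Heap B: target g' = 0⊕0 = 0, but every legal move changes the Grundy value (mex property), so 0 moves.

0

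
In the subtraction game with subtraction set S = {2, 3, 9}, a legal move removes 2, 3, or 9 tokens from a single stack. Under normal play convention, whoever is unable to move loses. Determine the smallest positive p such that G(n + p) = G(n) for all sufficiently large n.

11

G(0) = 0
G(1) = mex{} = 0
G(2) = mex{0} = 1
G(3) = mex{0,0} = 1
G(4) = mex{1,0} = 2
G(5) = mex{1,1} = 0
G(6) = mex{2,1} = 0
G(7) = mex{0,2} = 1
G(8) = mex{0,0} = 1
G(9) = mex{1,0,0} = 2
G(10) = mex{1,1,0} = 2
G(11) = mex{2,1,1} = 0
G(12) = mex{2,2,1} = 0
G(13) = mex{0,2,2} = 1
G(14) = mex{0,0,0} = 1
G(15) = mex{1,0,0} = 2
G(16) = mex{1,1,1} = 0
G(17) = mex{2,1,1} = 0
G(18) = mex{0,2,2} = 1
G(19) = mex{0,0,2} = 1
G(20) = mex{1,0,0} = 2
G(21) = mex{1,1,0} = 2
G(22) = mex{2,1,1} = 0
G(23) = mex{2,2,1} = 0
G(n+11) = G(n) holds for n = 0,…,8 (a full window of length max(S) = 9), so the sequence is purely periodic with period 11.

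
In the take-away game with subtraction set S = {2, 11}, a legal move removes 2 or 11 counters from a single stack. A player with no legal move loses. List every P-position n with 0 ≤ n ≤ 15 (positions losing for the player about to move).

0, 1, 4, 5, 8, 9, 13, 14

G(0) = 0
G(1) = mex{} = 0
G(2) = mex{0} = 1
G(3) = mex{0} = 1
G(4) = mex{1} = 0
G(5) = mex{1} = 0
G(6) = mex{0} = 1
G(7) = mex{0} = 1
G(8) = mex{1} = 0
G(9) = mex{1} = 0
G(10) = mex{0} = 1
G(11) = mex{0,0} = 1
G(12) = mex{1,0} = 2
G(13) = mex{1,1} = 0
G(14) = mex{2,1} = 0
G(15) = mex{0,0} = 1
P-positions are exactly the n with G(n) = 0.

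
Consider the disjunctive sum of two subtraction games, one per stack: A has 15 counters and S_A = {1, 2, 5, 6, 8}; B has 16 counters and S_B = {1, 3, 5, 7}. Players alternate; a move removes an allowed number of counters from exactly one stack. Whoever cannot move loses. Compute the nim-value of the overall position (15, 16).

Stack A, S = {1, 2, 5, 6, 8}:
G(0) = 0
G(1) = mex{0} = 1
G(2) = mex{1,0} = 2
G(3) = mex{2,1} = 0
G(4) = mex{0,2} = 1
G(5) = mex{1,0,0} = 2
G(6) = mex{2,1,1,0} = 3
G(7) = mex{3,2,2,1} = 0
G(8) = mex{0,3,0,2,0} = 1
G(9) = mex{1,0,1,0,1} = 2
G(10) = mex{2,1,2,1,2} = 0
G(11) = mex{0,2,3,2,0} = 1
G(12) = mex{1,0,0,3,1} = 2
G(13) = mex{2,1,1,0,2} = 3
G(14) = mex{3,2,2,1,3} = 0
G(15) = mex{0,3,0,2,0} = 1
G_A(15) = 1.
Stack B, S = {1, 3, 5, 7}:
G(0) = 0
G(1) = mex{0} = 1
G(2) = mex{1} = 0
G(3) = mex{0,0} = 1
G(4) = mex{1,1} = 0
G(5) = mex{0,0,0} = 1
G(6) = mex{1,1,1} = 0
G(7) = mex{0,0,0,0} = 1
G(8) = mex{1,1,1,1} = 0
G(9) = mex{0,0,0,0} = 1
G(10) = mex{1,1,1,1} = 0
G(11) = mex{0,0,0,0} = 1
G(12) = mex{1,1,1,1} = 0
G(13) = mex{0,0,0,0} = 1
G(14) = mex{1,1,1,1} = 0
G(15) = mex{0,0,0,0} = 1
G(16) = mex{1,1,1,1} = 0
G_B(16) = 0.
Combined Grundy value = 1 ⊕ 0 = 1.

1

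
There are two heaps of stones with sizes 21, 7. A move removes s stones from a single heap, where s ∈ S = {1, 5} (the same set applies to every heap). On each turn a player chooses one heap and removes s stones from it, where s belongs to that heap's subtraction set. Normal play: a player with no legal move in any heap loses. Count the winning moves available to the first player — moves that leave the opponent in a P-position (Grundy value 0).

All heaps use S = {1, 5}:
G(0) = 0
G(1) = mex{0} = 1
G(2) = mex{1} = 0
G(3) = mex{0} = 1
G(4) = mex{1} = 0
G(5) = mex{0,0} = 1
G(6) = mex{1,1} = 0
G(7) = mex{0,0} = 1
G(8) = mex{1,1} = 0
G(9) = mex{0,0} = 1
G(10) = mex{1,1} = 0
G(11) = mex{0,0} = 1
G(12) = mex{1,1} = 0
G(13) = mex{0,0} = 1
G(14) = mex{1,1} = 0
G(15) = mex{0,0} = 1
G(16) = mex{1,1} = 0
G(17) = mex{0,0} = 1
G(18) = mex{1,1} = 0
G(19) = mex{0,0} = 1
G(20) = mex{1,1} = 0
G(21) = mex{0,0} = 1
Heap A: G(21) = 1.
Heap B: G(7) = 1.
Combined Grundy value = 1 ⊕ 1 = 0.
A winning move leaves total XOR = 0, i.e. changes one component's Grundy value g to g ⊕ X where X is the current total.
Heap A: target g' = 1⊕0 = 1, but every legal move changes the Grundy value (mex property), so 0 moves.
Heap B: target g' = 1⊕0 = 1, but every legal move changes the Grundy value (mex property), so 0 moves.

0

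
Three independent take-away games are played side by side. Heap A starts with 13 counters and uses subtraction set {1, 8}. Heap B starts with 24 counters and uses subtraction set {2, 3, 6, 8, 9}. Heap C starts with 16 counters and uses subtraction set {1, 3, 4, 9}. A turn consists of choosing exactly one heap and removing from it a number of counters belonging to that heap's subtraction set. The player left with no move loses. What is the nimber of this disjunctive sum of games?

Heap A, S = {1, 8}:
n :  0  1  2  3  4  5  6  7  8  9 10 11 12 13
G :  0  1  0  1  0  1  0  1  2  0  1  0  1  0
G_A(13) = 0.
Heap B, S = {2, 3, 6, 8, 9}:
G(0) = 0
G(1) = mex{} = 0
G(2) = mex{0} = 1
G(3) = mex{0,0} = 1
G(4) = mex{1,0} = 2
G(5) = mex{1,1} = 0
G(6) = mex{2,1,0} = 3
G(7) = mex{0,2,0} = 1
G(8) = mex{3,0,1,0} = 2
G(9) = mex{1,3,1,0,0} = 2
G(10) = mex{2,1,2,1,0} = 3
G(11) = mex{2,2,0,1,1} = 3
G(12) = mex{3,2,3,2,1} = 0
G(13) = mex{3,3,1,0,2} = 4
G(14) = mex{0,3,2,3,0} = 1
G(15) = mex{4,0,2,1,3} = 5
G(16) = mex{1,4,3,2,1} = 0
G(17) = mex{5,1,3,2,2} = 0
G(18) = mex{0,5,0,3,2} = 1
G(19) = mex{0,0,4,3,3} = 1
G(20) = mex{1,0,1,0,3} = 2
G(21) = mex{1,1,5,4,0} = 2
G(22) = mex{2,1,0,1,4} = 3
G(23) = mex{2,2,0,5,1} = 3
G(24) = mex{3,2,1,0,5} = 4
G_B(24) = 4.
Heap C, S = {1, 3, 4, 9}:
G(0) = 0
G(1) = mex{0} = 1
G(2) = mex{1} = 0
G(3) = mex{0,0} = 1
G(4) = mex{1,1,0} = 2
G(5) = mex{2,0,1} = 3
G(6) = mex{3,1,0} = 2
G(7) = mex{2,2,1} = 0
G(8) = mex{0,3,2} = 1
G(9) = mex{1,2,3,0} = 4
G(10) = mex{4,0,2,1} = 3
G(11) = mex{3,1,0,0} = 2
G(12) = mex{2,4,1,1} = 0
G(13) = mex{0,3,4,2} = 1
G(14) = mex{1,2,3,3} = 0
G(15) = mex{0,0,2,2} = 1
G(16) = mex{1,1,0,0} = 2
G_C(16) = 2.
Combined Grundy value = 0 ⊕ 4 ⊕ 2 = 6.

6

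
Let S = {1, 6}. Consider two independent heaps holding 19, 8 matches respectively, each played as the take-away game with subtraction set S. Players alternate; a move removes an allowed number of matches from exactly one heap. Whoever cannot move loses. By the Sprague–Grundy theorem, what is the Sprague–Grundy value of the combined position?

0

All heaps use S = {1, 6}:
G(0) = 0
G(1) = mex{0} = 1
G(2) = mex{1} = 0
G(3) = mex{0} = 1
G(4) = mex{1} = 0
G(5) = mex{0} = 1
G(6) = mex{1,0} = 2
G(7) = mex{2,1} = 0
G(8) = mex{0,0} = 1
G(9) = mex{1,1} = 0
G(10) = mex{0,0} = 1
G(11) = mex{1,1} = 0
G(12) = mex{0,2} = 1
G(13) = mex{1,0} = 2
G(14) = mex{2,1} = 0
G(15) = mex{0,0} = 1
G(16) = mex{1,1} = 0
G(17) = mex{0,0} = 1
G(18) = mex{1,1} = 0
G(19) = mex{0,2} = 1
Heap A: G(19) = 1.
Heap B: G(8) = 1.
Combined Grundy value = 1 ⊕ 1 = 0.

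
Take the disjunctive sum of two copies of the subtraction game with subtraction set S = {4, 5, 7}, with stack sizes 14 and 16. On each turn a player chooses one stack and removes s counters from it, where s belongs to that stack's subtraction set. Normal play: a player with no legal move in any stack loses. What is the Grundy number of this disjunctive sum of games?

All stacks use S = {4, 5, 7}:
G(0) = 0
G(1) = mex{} = 0
G(2) = mex{} = 0
G(3) = mex{} = 0
G(4) = mex{0} = 1
G(5) = mex{0,0} = 1
G(6) = mex{0,0} = 1
G(7) = mex{0,0,0} = 1
G(8) = mex{1,0,0} = 2
G(9) = mex{1,1,0} = 2
G(10) = mex{1,1,0} = 2
G(11) = mex{1,1,1} = 0
G(12) = mex{2,1,1} = 0
G(13) = mex{2,2,1} = 0
G(14) = mex{2,2,1} = 0
G(15) = mex{0,2,2} = 1
G(16) = mex{0,0,2} = 1
Stack A: G(14) = 0.
Stack B: G(16) = 1.
Combined Grundy value = 0 ⊕ 1 = 1.

1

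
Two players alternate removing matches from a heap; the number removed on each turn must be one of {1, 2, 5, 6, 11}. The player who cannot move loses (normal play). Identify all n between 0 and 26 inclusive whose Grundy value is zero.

n :  0  1  2  3  4  5  6  7  8  9 10 11 12 13 14 15 16 17 18 19 20 21 22 23 24 25 26
G :  0  1  2  0  1  2  3  0  1  2  0  1  2  3  4  5  3  0  1  2  0  1  2  3  0  1  2
P-positions are exactly the n with G(n) = 0.

0, 3, 7, 10, 17, 20, 24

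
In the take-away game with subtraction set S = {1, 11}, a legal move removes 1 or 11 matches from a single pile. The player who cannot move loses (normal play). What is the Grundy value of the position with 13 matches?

G(0) = 0
G(1) = mex{0} = 1
G(2) = mex{1} = 0
G(3) = mex{0} = 1
G(4) = mex{1} = 0
G(5) = mex{0} = 1
G(6) = mex{1} = 0
G(7) = mex{0} = 1
G(8) = mex{1} = 0
G(9) = mex{0} = 1
G(10) = mex{1} = 0
G(11) = mex{0,0} = 1
G(12) = mex{1,1} = 0
G(13) = mex{0,0} = 1

1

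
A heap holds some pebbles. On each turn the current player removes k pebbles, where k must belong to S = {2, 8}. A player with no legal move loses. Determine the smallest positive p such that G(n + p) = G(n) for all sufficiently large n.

10

n :  0  1  2  3  4  5  6  7  8  9 10 11 12 13 14 15 16 17 18 19 20 21
G :  0  0  1  1  0  0  1  1  2  2  0  0  1  1  0  0  1  1  2  2  0  0
G(n+10) = G(n) holds for n = 0,…,7 (a full window of length max(S) = 8), so the sequence is purely periodic with period 10.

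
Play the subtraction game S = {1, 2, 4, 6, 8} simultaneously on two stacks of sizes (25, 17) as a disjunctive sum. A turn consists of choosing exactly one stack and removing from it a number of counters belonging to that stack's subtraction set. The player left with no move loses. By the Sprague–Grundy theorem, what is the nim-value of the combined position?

6

All stacks use S = {1, 2, 4, 6, 8}:
G(0) = 0
G(1) = mex{0} = 1
G(2) = mex{1,0} = 2
G(3) = mex{2,1} = 0
G(4) = mex{0,2,0} = 1
G(5) = mex{1,0,1} = 2
G(6) = mex{2,1,2,0} = 3
G(7) = mex{3,2,0,1} = 4
G(8) = mex{4,3,1,2,0} = 5
G(9) = mex{5,4,2,0,1} = 3
G(10) = mex{3,5,3,1,2} = 0
G(11) = mex{0,3,4,2,0} = 1
G(12) = mex{1,0,5,3,1} = 2
G(13) = mex{2,1,3,4,2} = 0
G(14) = mex{0,2,0,5,3} = 1
G(15) = mex{1,0,1,3,4} = 2
G(16) = mex{2,1,2,0,5} = 3
G(17) = mex{3,2,0,1,3} = 4
G(18) = mex{4,3,1,2,0} = 5
G(19) = mex{5,4,2,0,1} = 3
G(20) = mex{3,5,3,1,2} = 0
G(21) = mex{0,3,4,2,0} = 1
G(22) = mex{1,0,5,3,1} = 2
G(23) = mex{2,1,3,4,2} = 0
G(24) = mex{0,2,0,5,3} = 1
G(25) = mex{1,0,1,3,4} = 2
Stack A: G(25) = 2.
Stack B: G(17) = 4.
Combined Grundy value = 2 ⊕ 4 = 6.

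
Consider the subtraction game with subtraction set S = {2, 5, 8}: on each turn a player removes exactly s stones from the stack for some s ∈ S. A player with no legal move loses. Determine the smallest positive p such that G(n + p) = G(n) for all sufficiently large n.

10

G(0) = 0
G(1) = mex{} = 0
G(2) = mex{0} = 1
G(3) = mex{0} = 1
G(4) = mex{1} = 0
G(5) = mex{1,0} = 2
G(6) = mex{0,0} = 1
G(7) = mex{2,1} = 0
G(8) = mex{1,1,0} = 2
G(9) = mex{0,0,0} = 1
G(10) = mex{2,2,1} = 0
G(11) = mex{1,1,1} = 0
G(12) = mex{0,0,0} = 1
G(13) = mex{0,2,2} = 1
G(14) = mex{1,1,1} = 0
G(15) = mex{1,0,0} = 2
G(16) = mex{0,0,2} = 1
G(17) = mex{2,1,1} = 0
G(18) = mex{1,1,0} = 2
G(19) = mex{0,0,0} = 1
G(20) = mex{2,2,1} = 0
G(21) = mex{1,1,1} = 0
G(n+10) = G(n) holds for n = 0,…,7 (a full window of length max(S) = 8), so the sequence is purely periodic with period 10.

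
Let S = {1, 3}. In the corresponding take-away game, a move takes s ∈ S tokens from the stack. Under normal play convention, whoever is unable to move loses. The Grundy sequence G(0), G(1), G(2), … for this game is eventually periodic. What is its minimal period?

n :  0  1  2  3  4  5  6  7  8  9 10 11 12 13 14
G :  0  1  0  1  0  1  0  1  0  1  0  1  0  1  0
G(n+2) = G(n) holds for n = 0,…,2 (a full window of length max(S) = 3), so the sequence is purely periodic with period 2.

2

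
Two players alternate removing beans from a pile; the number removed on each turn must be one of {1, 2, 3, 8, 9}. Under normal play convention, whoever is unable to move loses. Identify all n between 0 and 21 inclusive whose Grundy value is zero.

G(0) = 0
G(1) = mex{0} = 1
G(2) = mex{1,0} = 2
G(3) = mex{2,1,0} = 3
G(4) = mex{3,2,1} = 0
G(5) = mex{0,3,2} = 1
G(6) = mex{1,0,3} = 2
G(7) = mex{2,1,0} = 3
G(8) = mex{3,2,1,0} = 4
G(9) = mex{4,3,2,1,0} = 5
G(10) = mex{5,4,3,2,1} = 0
G(11) = mex{0,5,4,3,2} = 1
G(12) = mex{1,0,5,0,3} = 2
G(13) = mex{2,1,0,1,0} = 3
G(14) = mex{3,2,1,2,1} = 0
G(15) = mex{0,3,2,3,2} = 1
G(16) = mex{1,0,3,4,3} = 2
G(17) = mex{2,1,0,5,4} = 3
G(18) = mex{3,2,1,0,5} = 4
G(19) = mex{4,3,2,1,0} = 5
G(20) = mex{5,4,3,2,1} = 0
G(21) = mex{0,5,4,3,2} = 1
P-positions are exactly the n with G(n) = 0.

0, 4, 10, 14, 20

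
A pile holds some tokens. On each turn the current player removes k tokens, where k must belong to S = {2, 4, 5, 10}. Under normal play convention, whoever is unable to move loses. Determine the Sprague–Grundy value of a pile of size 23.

1

G(0) = 0
G(1) = mex{} = 0
G(2) = mex{0} = 1
G(3) = mex{0} = 1
G(4) = mex{1,0} = 2
G(5) = mex{1,0,0} = 2
G(6) = mex{2,1,0} = 3
G(7) = mex{2,1,1} = 0
G(8) = mex{3,2,1} = 0
G(9) = mex{0,2,2} = 1
G(10) = mex{0,3,2,0} = 1
G(11) = mex{1,0,3,0} = 2
G(12) = mex{1,0,0,1} = 2
G(13) = mex{2,1,0,1} = 3
G(14) = mex{2,1,1,2} = 0
G(15) = mex{3,2,1,2} = 0
G(16) = mex{0,2,2,3} = 1
G(17) = mex{0,3,2,0} = 1
G(18) = mex{1,0,3,0} = 2
G(19) = mex{1,0,0,1} = 2
G(20) = mex{2,1,0,1} = 3
G(21) = mex{2,1,1,2} = 0
G(22) = mex{3,2,1,2} = 0
G(23) = mex{0,2,2,3} = 1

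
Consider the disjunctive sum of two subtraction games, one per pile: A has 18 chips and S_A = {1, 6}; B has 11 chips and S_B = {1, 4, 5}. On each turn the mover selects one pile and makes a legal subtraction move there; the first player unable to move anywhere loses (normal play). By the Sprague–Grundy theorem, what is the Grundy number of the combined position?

1

Pile A, S = {1, 6}:
G(0) = 0
G(1) = mex{0} = 1
G(2) = mex{1} = 0
G(3) = mex{0} = 1
G(4) = mex{1} = 0
G(5) = mex{0} = 1
G(6) = mex{1,0} = 2
G(7) = mex{2,1} = 0
G(8) = mex{0,0} = 1
G(9) = mex{1,1} = 0
G(10) = mex{0,0} = 1
G(11) = mex{1,1} = 0
G(12) = mex{0,2} = 1
G(13) = mex{1,0} = 2
G(14) = mex{2,1} = 0
G(15) = mex{0,0} = 1
G(16) = mex{1,1} = 0
G(17) = mex{0,0} = 1
G(18) = mex{1,1} = 0
G_A(18) = 0.
Pile B, S = {1, 4, 5}:
n :  0  1  2  3  4  5  6  7  8  9 10 11
G :  0  1  0  1  2  3  2  3  0  1  0  1
G_B(11) = 1.
Combined Grundy value = 0 ⊕ 1 = 1.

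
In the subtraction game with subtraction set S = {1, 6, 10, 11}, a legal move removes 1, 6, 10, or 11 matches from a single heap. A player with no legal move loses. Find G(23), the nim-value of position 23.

n :  0  1  2  3  4  5  6  7  8  9 10 11 12 13 14 15 16 17 18 19 20 21 22 23
G :  0  1  0  1  0  1  2  0  1  0  1  2  3  2  3  2  0  1  2  3  2  0  1  0

0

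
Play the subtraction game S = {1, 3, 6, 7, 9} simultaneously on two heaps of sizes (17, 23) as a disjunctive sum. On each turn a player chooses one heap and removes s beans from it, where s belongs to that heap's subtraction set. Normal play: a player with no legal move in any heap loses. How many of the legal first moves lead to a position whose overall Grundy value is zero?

2

All heaps use S = {1, 3, 6, 7, 9}:
G(0) = 0
G(1) = mex{0} = 1
G(2) = mex{1} = 0
G(3) = mex{0,0} = 1
G(4) = mex{1,1} = 0
G(5) = mex{0,0} = 1
G(6) = mex{1,1,0} = 2
G(7) = mex{2,0,1,0} = 3
G(8) = mex{3,1,0,1} = 2
G(9) = mex{2,2,1,0,0} = 3
G(10) = mex{3,3,0,1,1} = 2
G(11) = mex{2,2,1,0,0} = 3
G(12) = mex{3,3,2,1,1} = 0
G(13) = mex{0,2,3,2,0} = 1
G(14) = mex{1,3,2,3,1} = 0
G(15) = mex{0,0,3,2,2} = 1
G(16) = mex{1,1,2,3,3} = 0
G(17) = mex{0,0,3,2,2} = 1
G(18) = mex{1,1,0,3,3} = 2
G(19) = mex{2,0,1,0,2} = 3
G(20) = mex{3,1,0,1,3} = 2
G(21) = mex{2,2,1,0,0} = 3
G(22) = mex{3,3,0,1,1} = 2
G(23) = mex{2,2,1,0,0} = 3
Heap A: G(17) = 1.
Heap B: G(23) = 3.
Combined Grundy value = 1 ⊕ 3 = 2.
A winning move leaves total XOR = 0, i.e. changes one component's Grundy value g to g ⊕ X where X is the current total.
Heap A: need g' = 1⊕2 = 3. Options: 17−1→G=0, 17−3→G=0, 17−6→G=3, 17−7→G=2, 17−9→G=2. Hits: 1.
Heap B: need g' = 3⊕2 = 1. Options: 23−1→G=2, 23−3→G=2, 23−6→G=1, 23−7→G=0, 23−9→G=0. Hits: 1.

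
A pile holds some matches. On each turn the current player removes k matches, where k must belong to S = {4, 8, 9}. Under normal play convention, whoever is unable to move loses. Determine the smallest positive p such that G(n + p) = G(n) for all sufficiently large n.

G(0) = 0
G(1) = mex{} = 0
G(2) = mex{} = 0
G(3) = mex{} = 0
G(4) = mex{0} = 1
G(5) = mex{0} = 1
G(6) = mex{0} = 1
G(7) = mex{0} = 1
G(8) = mex{1,0} = 2
G(9) = mex{1,0,0} = 2
G(10) = mex{1,0,0} = 2
G(11) = mex{1,0,0} = 2
G(12) = mex{2,1,0} = 3
G(13) = mex{2,1,1} = 0
G(14) = mex{2,1,1} = 0
G(15) = mex{2,1,1} = 0
G(16) = mex{3,2,1} = 0
G(17) = mex{0,2,2} = 1
G(18) = mex{0,2,2} = 1
G(19) = mex{0,2,2} = 1
G(20) = mex{0,3,2} = 1
G(21) = mex{1,0,3} = 2
G(22) = mex{1,0,0} = 2
G(23) = mex{1,0,0} = 2
G(24) = mex{1,0,0} = 2
G(25) = mex{2,1,0} = 3
G(26) = mex{2,1,1} = 0
G(27) = mex{2,1,1} = 0
G(n+13) = G(n) holds for n = 0,…,8 (a full window of length max(S) = 9), so the sequence is purely periodic with period 13.

13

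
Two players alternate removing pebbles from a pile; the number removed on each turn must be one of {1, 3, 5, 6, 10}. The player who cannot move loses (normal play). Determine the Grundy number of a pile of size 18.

G(0) = 0
G(1) = mex{0} = 1
G(2) = mex{1} = 0
G(3) = mex{0,0} = 1
G(4) = mex{1,1} = 0
G(5) = mex{0,0,0} = 1
G(6) = mex{1,1,1,0} = 2
G(7) = mex{2,0,0,1} = 3
G(8) = mex{3,1,1,0} = 2
G(9) = mex{2,2,0,1} = 3
G(10) = mex{3,3,1,0,0} = 2
G(11) = mex{2,2,2,1,1} = 0
G(12) = mex{0,3,3,2,0} = 1
G(13) = mex{1,2,2,3,1} = 0
G(14) = mex{0,0,3,2,0} = 1
G(15) = mex{1,1,2,3,1} = 0
G(16) = mex{0,0,0,2,2} = 1
G(17) = mex{1,1,1,0,3} = 2
G(18) = mex{2,0,0,1,2} = 3

3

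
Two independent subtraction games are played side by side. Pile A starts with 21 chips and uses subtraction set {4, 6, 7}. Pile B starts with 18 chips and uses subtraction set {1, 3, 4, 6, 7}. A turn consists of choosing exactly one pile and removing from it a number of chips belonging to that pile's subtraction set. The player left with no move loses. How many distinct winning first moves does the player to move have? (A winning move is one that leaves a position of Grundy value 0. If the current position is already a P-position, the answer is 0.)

Pile A, S = {4, 6, 7}:
n :  0  1  2  3  4  5  6  7  8  9 10 11 12 13 14 15 16 17 18 19 20 21
G :  0  0  0  0  1  1  1  1  2  2  2  0  0  0  0  1  1  1  1  2  2  2
G_A(21) = 2.
Pile B, S = {1, 3, 4, 6, 7}:
G(0) = 0
G(1) = mex{0} = 1
G(2) = mex{1} = 0
G(3) = mex{0,0} = 1
G(4) = mex{1,1,0} = 2
G(5) = mex{2,0,1} = 3
G(6) = mex{3,1,0,0} = 2
G(7) = mex{2,2,1,1,0} = 3
G(8) = mex{3,3,2,0,1} = 4
G(9) = mex{4,2,3,1,0} = 5
G(10) = mex{5,3,2,2,1} = 0
G(11) = mex{0,4,3,3,2} = 1
G(12) = mex{1,5,4,2,3} = 0
G(13) = mex{0,0,5,3,2} = 1
G(14) = mex{1,1,0,4,3} = 2
G(15) = mex{2,0,1,5,4} = 3
G(16) = mex{3,1,0,0,5} = 2
G(17) = mex{2,2,1,1,0} = 3
G(18) = mex{3,3,2,0,1} = 4
G_B(18) = 4.
Combined Grundy value = 2 ⊕ 4 = 6.
A winning move leaves total XOR = 0, i.e. changes one component's Grundy value g to g ⊕ X where X is the current total.
Pile A: need g' = 2⊕6 = 4. Options: 21−4→G=1, 21−6→G=1, 21−7→G=0. Hits: 0.
Pile B: need g' = 4⊕6 = 2. Options: 18−1→G=3, 18−3→G=3, 18−4→G=2, 18−6→G=0, 18−7→G=1. Hits: 1.

1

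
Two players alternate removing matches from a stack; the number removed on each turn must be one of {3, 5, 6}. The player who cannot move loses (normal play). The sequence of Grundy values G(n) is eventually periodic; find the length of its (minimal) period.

G(0) = 0
G(1) = mex{} = 0
G(2) = mex{} = 0
G(3) = mex{0} = 1
G(4) = mex{0} = 1
G(5) = mex{0,0} = 1
G(6) = mex{1,0,0} = 2
G(7) = mex{1,0,0} = 2
G(8) = mex{1,1,0} = 2
G(9) = mex{2,1,1} = 0
G(10) = mex{2,1,1} = 0
G(11) = mex{2,2,1} = 0
G(12) = mex{0,2,2} = 1
G(13) = mex{0,2,2} = 1
G(14) = mex{0,0,2} = 1
G(15) = mex{1,0,0} = 2
G(16) = mex{1,0,0} = 2
G(17) = mex{1,1,0} = 2
G(18) = mex{2,1,1} = 0
G(19) = mex{2,1,1} = 0
G(n+9) = G(n) holds for n = 0,…,5 (a full window of length max(S) = 6), so the sequence is purely periodic with period 9.

9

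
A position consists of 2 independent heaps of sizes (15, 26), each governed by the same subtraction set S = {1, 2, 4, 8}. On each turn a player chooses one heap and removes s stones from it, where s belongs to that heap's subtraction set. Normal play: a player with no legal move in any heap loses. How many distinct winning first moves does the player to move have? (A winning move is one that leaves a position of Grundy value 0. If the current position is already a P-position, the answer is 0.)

All heaps use S = {1, 2, 4, 8}:
G(0) = 0
G(1) = mex{0} = 1
G(2) = mex{1,0} = 2
G(3) = mex{2,1} = 0
G(4) = mex{0,2,0} = 1
G(5) = mex{1,0,1} = 2
G(6) = mex{2,1,2} = 0
G(7) = mex{0,2,0} = 1
G(8) = mex{1,0,1,0} = 2
G(9) = mex{2,1,2,1} = 0
G(10) = mex{0,2,0,2} = 1
G(11) = mex{1,0,1,0} = 2
G(12) = mex{2,1,2,1} = 0
G(13) = mex{0,2,0,2} = 1
G(14) = mex{1,0,1,0} = 2
G(15) = mex{2,1,2,1} = 0
G(16) = mex{0,2,0,2} = 1
G(17) = mex{1,0,1,0} = 2
G(18) = mex{2,1,2,1} = 0
G(19) = mex{0,2,0,2} = 1
G(20) = mex{1,0,1,0} = 2
G(21) = mex{2,1,2,1} = 0
G(22) = mex{0,2,0,2} = 1
G(23) = mex{1,0,1,0} = 2
G(24) = mex{2,1,2,1} = 0
G(25) = mex{0,2,0,2} = 1
G(26) = mex{1,0,1,0} = 2
Heap A: G(15) = 0.
Heap B: G(26) = 2.
Combined Grundy value = 0 ⊕ 2 = 2.
A winning move leaves total XOR = 0, i.e. changes one component's Grundy value g to g ⊕ X where X is the current total.
Heap A: need g' = 0⊕2 = 2. Options: 15−1→G=2, 15−2→G=1, 15−4→G=2, 15−8→G=1. Hits: 2.
Heap B: need g' = 2⊕2 = 0. Options: 26−1→G=1, 26−2→G=0, 26−4→G=1, 26−8→G=0. Hits: 2.

4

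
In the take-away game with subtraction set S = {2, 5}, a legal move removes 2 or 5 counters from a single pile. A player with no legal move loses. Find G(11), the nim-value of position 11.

n :  0  1  2  3  4  5  6  7  8  9 10 11
G :  0  0  1  1  0  2  1  0  0  1  1  0

0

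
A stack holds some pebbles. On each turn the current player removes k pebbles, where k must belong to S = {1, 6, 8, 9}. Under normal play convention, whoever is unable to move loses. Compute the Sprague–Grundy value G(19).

0

n :  0  1  2  3  4  5  6  7  8  9 10 11 12 13 14 15 16 17 18 19
G :  0  1  0  1  0  1  2  0  1  2  3  2  3  2  0  1  2  0  1  0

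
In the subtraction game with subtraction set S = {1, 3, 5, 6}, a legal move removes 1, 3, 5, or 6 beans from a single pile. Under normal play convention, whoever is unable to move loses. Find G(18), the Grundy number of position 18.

3

G(0) = 0
G(1) = mex{0} = 1
G(2) = mex{1} = 0
G(3) = mex{0,0} = 1
G(4) = mex{1,1} = 0
G(5) = mex{0,0,0} = 1
G(6) = mex{1,1,1,0} = 2
G(7) = mex{2,0,0,1} = 3
G(8) = mex{3,1,1,0} = 2
G(9) = mex{2,2,0,1} = 3
G(10) = mex{3,3,1,0} = 2
G(11) = mex{2,2,2,1} = 0
G(12) = mex{0,3,3,2} = 1
G(13) = mex{1,2,2,3} = 0
G(14) = mex{0,0,3,2} = 1
G(15) = mex{1,1,2,3} = 0
G(16) = mex{0,0,0,2} = 1
G(17) = mex{1,1,1,0} = 2
G(18) = mex{2,0,0,1} = 3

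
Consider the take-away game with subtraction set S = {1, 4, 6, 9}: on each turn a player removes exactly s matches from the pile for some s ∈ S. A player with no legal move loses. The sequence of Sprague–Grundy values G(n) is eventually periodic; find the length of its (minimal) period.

n :  0  1  2  3  4  5  6  7  8  9 10 11 12 13 14 15
G :  0  1  0  1  2  0  1  0  1  2  0  1  0  1  2  0
G(n+5) = G(n) holds for n = 0,…,8 (a full window of length max(S) = 9), so the sequence is purely periodic with period 5.

5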